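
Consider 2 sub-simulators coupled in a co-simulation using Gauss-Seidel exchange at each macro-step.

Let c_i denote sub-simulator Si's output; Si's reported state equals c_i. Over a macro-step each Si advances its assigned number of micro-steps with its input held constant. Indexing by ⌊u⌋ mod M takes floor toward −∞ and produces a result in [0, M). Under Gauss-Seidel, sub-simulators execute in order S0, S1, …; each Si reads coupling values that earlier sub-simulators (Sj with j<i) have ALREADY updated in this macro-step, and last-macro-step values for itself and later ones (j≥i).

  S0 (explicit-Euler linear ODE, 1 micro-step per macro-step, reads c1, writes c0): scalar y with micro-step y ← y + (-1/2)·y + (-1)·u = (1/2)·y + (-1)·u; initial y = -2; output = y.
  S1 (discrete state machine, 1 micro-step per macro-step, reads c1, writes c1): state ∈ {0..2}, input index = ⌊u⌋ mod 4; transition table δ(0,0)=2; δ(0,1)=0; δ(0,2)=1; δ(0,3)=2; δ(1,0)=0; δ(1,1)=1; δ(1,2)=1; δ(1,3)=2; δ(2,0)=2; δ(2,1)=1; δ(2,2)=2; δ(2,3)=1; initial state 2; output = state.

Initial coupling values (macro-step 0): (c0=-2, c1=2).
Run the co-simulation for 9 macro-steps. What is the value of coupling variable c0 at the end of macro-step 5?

macro 1: S0 reads c1=2 → after 1×micro: -3; S1 reads c1=2 → after 1×micro: 2 ⇒ (c0=-3, c1=2)
macro 2: S0 reads c1=2 → after 1×micro: -7/2; S1 reads c1=2 → after 1×micro: 2 ⇒ (c0=-7/2, c1=2)
macro 3: S0 reads c1=2 → after 1×micro: -15/4; S1 reads c1=2 → after 1×micro: 2 ⇒ (c0=-15/4, c1=2)
macro 4: S0 reads c1=2 → after 1×micro: -31/8; S1 reads c1=2 → after 1×micro: 2 ⇒ (c0=-31/8, c1=2)
macro 5: S0 reads c1=2 → after 1×micro: -63/16; S1 reads c1=2 → after 1×micro: 2 ⇒ (c0=-63/16, c1=2)
macro 6: S0 reads c1=2 → after 1×micro: -127/32; S1 reads c1=2 → after 1×micro: 2 ⇒ (c0=-127/32, c1=2)
macro 7: S0 reads c1=2 → after 1×micro: -255/64; S1 reads c1=2 → after 1×micro: 2 ⇒ (c0=-255/64, c1=2)
macro 8: S0 reads c1=2 → after 1×micro: -511/128; S1 reads c1=2 → after 1×micro: 2 ⇒ (c0=-511/128, c1=2)
macro 9: S0 reads c1=2 → after 1×micro: -1023/256; S1 reads c1=2 → after 1×micro: 2 ⇒ (c0=-1023/256, c1=2)

c0 at macro-step 5 = -63/16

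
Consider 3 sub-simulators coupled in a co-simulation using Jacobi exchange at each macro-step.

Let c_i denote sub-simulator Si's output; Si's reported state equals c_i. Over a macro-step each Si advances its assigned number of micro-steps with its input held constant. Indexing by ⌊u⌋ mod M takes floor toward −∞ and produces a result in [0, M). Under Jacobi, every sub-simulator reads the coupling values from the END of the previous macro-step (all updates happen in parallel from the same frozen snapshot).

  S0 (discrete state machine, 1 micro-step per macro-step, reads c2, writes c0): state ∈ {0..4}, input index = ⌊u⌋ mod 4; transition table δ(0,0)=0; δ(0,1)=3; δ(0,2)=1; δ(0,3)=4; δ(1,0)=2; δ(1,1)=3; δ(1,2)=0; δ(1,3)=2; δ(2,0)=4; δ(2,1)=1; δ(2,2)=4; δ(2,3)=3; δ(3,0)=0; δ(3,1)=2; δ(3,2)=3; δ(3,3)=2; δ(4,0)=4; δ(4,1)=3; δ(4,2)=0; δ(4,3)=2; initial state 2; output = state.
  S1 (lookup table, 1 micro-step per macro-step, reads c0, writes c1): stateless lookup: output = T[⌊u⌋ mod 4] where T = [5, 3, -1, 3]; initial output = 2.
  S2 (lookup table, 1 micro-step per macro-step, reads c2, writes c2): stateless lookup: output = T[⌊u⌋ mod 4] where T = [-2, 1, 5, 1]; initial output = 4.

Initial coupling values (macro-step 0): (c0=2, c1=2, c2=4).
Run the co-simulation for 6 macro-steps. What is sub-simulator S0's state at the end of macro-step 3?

macro 1: S0 reads c2=4 → after 1×micro: 4; S1 reads c0=2 → after 1×micro: -1; S2 reads c2=4 → after 1×micro: -2 ⇒ (c0=4, c1=-1, c2=-2)
macro 2: S0 reads c2=-2 → after 1×micro: 0; S1 reads c0=4 → after 1×micro: 5; S2 reads c2=-2 → after 1×micro: 5 ⇒ (c0=0, c1=5, c2=5)
macro 3: S0 reads c2=5 → after 1×micro: 3; S1 reads c0=0 → after 1×micro: 5; S2 reads c2=5 → after 1×micro: 1 ⇒ (c0=3, c1=5, c2=1)
macro 4: S0 reads c2=1 → after 1×micro: 2; S1 reads c0=3 → after 1×micro: 3; S2 reads c2=1 → after 1×micro: 1 ⇒ (c0=2, c1=3, c2=1)
macro 5: S0 reads c2=1 → after 1×micro: 1; S1 reads c0=2 → after 1×micro: -1; S2 reads c2=1 → after 1×micro: 1 ⇒ (c0=1, c1=-1, c2=1)
macro 6: S0 reads c2=1 → after 1×micro: 3; S1 reads c0=1 → after 1×micro: 3; S2 reads c2=1 → after 1×micro: 1 ⇒ (c0=3, c1=3, c2=1)

S0 state at macro-step 3 = 3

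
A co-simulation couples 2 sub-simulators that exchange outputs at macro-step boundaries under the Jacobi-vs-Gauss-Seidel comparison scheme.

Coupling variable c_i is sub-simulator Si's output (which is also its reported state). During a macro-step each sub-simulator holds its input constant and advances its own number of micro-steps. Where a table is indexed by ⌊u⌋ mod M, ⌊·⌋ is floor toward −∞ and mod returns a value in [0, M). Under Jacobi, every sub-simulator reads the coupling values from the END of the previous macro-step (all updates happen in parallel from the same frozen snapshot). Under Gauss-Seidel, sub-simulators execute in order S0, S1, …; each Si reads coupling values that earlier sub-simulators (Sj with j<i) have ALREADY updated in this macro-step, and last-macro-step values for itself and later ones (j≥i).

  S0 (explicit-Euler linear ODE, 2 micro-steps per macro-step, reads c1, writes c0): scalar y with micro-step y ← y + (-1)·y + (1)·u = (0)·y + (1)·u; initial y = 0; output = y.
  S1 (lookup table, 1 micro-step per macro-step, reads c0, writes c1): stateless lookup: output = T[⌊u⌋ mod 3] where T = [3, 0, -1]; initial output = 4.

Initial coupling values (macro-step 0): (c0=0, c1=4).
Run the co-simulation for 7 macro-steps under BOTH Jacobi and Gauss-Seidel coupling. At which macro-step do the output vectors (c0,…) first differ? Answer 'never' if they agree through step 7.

first divergence at macro-step: 1

[Jacobi] macro 1: S0 reads c1=4 → after 2×micro: 4; S1 reads c0=0 → after 1×micro: 3 ⇒ (c0=4, c1=3)
[Jacobi] macro 2: S0 reads c1=3 → after 2×micro: 3; S1 reads c0=4 → after 1×micro: 0 ⇒ (c0=3, c1=0)
[Jacobi] macro 3: S0 reads c1=0 → after 2×micro: 0; S1 reads c0=3 → after 1×micro: 3 ⇒ (c0=0, c1=3)
[Jacobi] macro 4: S0 reads c1=3 → after 2×micro: 3; S1 reads c0=0 → after 1×micro: 3 ⇒ (c0=3, c1=3)
[Jacobi] macro 5: S0 reads c1=3 → after 2×micro: 3; S1 reads c0=3 → after 1×micro: 3 ⇒ (c0=3, c1=3)
[Jacobi] macro 6: S0 reads c1=3 → after 2×micro: 3; S1 reads c0=3 → after 1×micro: 3 ⇒ (c0=3, c1=3)
[Jacobi] macro 7: S0 reads c1=3 → after 2×micro: 3; S1 reads c0=3 → after 1×micro: 3 ⇒ (c0=3, c1=3)
[Gauss-Seidel] macro 1: S0 reads c1=4 → after 2×micro: 4; S1 reads c0=4 → after 1×micro: 0 ⇒ (c0=4, c1=0)
[Gauss-Seidel] macro 2: S0 reads c1=0 → after 2×micro: 0; S1 reads c0=0 → after 1×micro: 3 ⇒ (c0=0, c1=3)
[Gauss-Seidel] macro 3: S0 reads c1=3 → after 2×micro: 3; S1 reads c0=3 → after 1×micro: 3 ⇒ (c0=3, c1=3)
[Gauss-Seidel] macro 4: S0 reads c1=3 → after 2×micro: 3; S1 reads c0=3 → after 1×micro: 3 ⇒ (c0=3, c1=3)
[Gauss-Seidel] macro 5: S0 reads c1=3 → after 2×micro: 3; S1 reads c0=3 → after 1×micro: 3 ⇒ (c0=3, c1=3)
[Gauss-Seidel] macro 6: S0 reads c1=3 → after 2×micro: 3; S1 reads c0=3 → after 1×micro: 3 ⇒ (c0=3, c1=3)
[Gauss-Seidel] macro 7: S0 reads c1=3 → after 2×micro: 3; S1 reads c0=3 → after 1×micro: 3 ⇒ (c0=3, c1=3)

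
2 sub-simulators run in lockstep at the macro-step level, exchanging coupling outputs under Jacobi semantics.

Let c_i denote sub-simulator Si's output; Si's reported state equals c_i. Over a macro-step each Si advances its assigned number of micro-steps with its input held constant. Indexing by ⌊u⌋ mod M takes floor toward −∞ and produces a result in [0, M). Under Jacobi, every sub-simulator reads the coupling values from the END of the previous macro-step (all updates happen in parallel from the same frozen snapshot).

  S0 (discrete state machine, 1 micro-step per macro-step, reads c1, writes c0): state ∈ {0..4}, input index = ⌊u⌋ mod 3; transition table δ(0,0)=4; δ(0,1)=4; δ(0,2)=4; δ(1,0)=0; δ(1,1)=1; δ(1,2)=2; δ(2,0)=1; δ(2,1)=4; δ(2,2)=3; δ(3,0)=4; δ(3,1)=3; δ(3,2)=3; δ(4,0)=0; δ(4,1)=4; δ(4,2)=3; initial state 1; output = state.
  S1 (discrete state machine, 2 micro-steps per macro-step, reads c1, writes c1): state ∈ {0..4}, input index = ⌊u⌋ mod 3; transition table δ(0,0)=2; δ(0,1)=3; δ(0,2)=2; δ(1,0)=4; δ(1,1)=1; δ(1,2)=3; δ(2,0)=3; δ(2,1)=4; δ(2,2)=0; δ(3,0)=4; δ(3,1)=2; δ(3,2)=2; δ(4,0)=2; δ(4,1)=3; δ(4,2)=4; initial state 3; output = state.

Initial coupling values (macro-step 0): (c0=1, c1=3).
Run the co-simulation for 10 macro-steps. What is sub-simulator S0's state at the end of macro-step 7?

S0 state at macro-step 7 = 3

macro 1: S0 reads c1=3 → after 1×micro: 0; S1 reads c1=3 → after 2×micro: 2 ⇒ (c0=0, c1=2)
macro 2: S0 reads c1=2 → after 1×micro: 4; S1 reads c1=2 → after 2×micro: 2 ⇒ (c0=4, c1=2)
macro 3: S0 reads c1=2 → after 1×micro: 3; S1 reads c1=2 → after 2×micro: 2 ⇒ (c0=3, c1=2)
macro 4: S0 reads c1=2 → after 1×micro: 3; S1 reads c1=2 → after 2×micro: 2 ⇒ (c0=3, c1=2)
macro 5: S0 reads c1=2 → after 1×micro: 3; S1 reads c1=2 → after 2×micro: 2 ⇒ (c0=3, c1=2)
macro 6: S0 reads c1=2 → after 1×micro: 3; S1 reads c1=2 → after 2×micro: 2 ⇒ (c0=3, c1=2)
macro 7: S0 reads c1=2 → after 1×micro: 3; S1 reads c1=2 → after 2×micro: 2 ⇒ (c0=3, c1=2)
macro 8: S0 reads c1=2 → after 1×micro: 3; S1 reads c1=2 → after 2×micro: 2 ⇒ (c0=3, c1=2)
macro 9: S0 reads c1=2 → after 1×micro: 3; S1 reads c1=2 → after 2×micro: 2 ⇒ (c0=3, c1=2)
macro 10: S0 reads c1=2 → after 1×micro: 3; S1 reads c1=2 → after 2×micro: 2 ⇒ (c0=3, c1=2)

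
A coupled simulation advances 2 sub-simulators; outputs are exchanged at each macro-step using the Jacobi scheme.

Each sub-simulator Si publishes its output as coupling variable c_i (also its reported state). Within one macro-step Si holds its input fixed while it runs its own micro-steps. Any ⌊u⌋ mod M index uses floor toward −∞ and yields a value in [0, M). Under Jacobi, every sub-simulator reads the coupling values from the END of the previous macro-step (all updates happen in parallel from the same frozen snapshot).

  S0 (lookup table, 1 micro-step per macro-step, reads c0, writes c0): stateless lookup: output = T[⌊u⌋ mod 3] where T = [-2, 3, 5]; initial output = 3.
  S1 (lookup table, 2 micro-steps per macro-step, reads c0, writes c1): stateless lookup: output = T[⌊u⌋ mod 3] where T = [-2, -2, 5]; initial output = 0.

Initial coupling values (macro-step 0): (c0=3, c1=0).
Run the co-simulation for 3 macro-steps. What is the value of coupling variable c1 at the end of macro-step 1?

macro 1: S0 reads c0=3 → after 1×micro: -2; S1 reads c0=3 → after 2×micro: -2 ⇒ (c0=-2, c1=-2)
macro 2: S0 reads c0=-2 → after 1×micro: 3; S1 reads c0=-2 → after 2×micro: -2 ⇒ (c0=3, c1=-2)
macro 3: S0 reads c0=3 → after 1×micro: -2; S1 reads c0=3 → after 2×micro: -2 ⇒ (c0=-2, c1=-2)

c1 at macro-step 1 = -2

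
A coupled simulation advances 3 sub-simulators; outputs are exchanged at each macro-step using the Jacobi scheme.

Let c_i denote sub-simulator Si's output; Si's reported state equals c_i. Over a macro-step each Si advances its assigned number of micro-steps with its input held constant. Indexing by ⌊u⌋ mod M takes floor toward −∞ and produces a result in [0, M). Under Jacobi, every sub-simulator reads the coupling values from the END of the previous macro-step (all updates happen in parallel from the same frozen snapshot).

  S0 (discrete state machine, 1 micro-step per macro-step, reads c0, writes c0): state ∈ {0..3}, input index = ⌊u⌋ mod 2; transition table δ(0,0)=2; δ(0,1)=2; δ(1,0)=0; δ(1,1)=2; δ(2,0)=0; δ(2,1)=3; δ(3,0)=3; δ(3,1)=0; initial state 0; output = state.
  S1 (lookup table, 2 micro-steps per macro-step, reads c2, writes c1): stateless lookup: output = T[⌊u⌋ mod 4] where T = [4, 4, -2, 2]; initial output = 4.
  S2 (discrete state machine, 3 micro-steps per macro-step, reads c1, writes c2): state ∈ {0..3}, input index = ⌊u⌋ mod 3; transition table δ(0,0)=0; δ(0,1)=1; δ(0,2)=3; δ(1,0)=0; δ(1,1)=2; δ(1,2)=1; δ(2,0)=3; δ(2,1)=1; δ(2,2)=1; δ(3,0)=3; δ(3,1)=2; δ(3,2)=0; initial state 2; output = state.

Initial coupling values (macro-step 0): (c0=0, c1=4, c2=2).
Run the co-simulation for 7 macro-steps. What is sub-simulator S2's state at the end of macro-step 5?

macro 1: S0 reads c0=0 → after 1×micro: 2; S1 reads c2=2 → after 2×micro: -2; S2 reads c1=4 → after 3×micro: 1 ⇒ (c0=2, c1=-2, c2=1)
macro 2: S0 reads c0=2 → after 1×micro: 0; S1 reads c2=1 → after 2×micro: 4; S2 reads c1=-2 → after 3×micro: 2 ⇒ (c0=0, c1=4, c2=2)
macro 3: S0 reads c0=0 → after 1×micro: 2; S1 reads c2=2 → after 2×micro: -2; S2 reads c1=4 → after 3×micro: 1 ⇒ (c0=2, c1=-2, c2=1)
macro 4: S0 reads c0=2 → after 1×micro: 0; S1 reads c2=1 → after 2×micro: 4; S2 reads c1=-2 → after 3×micro: 2 ⇒ (c0=0, c1=4, c2=2)
macro 5: S0 reads c0=0 → after 1×micro: 2; S1 reads c2=2 → after 2×micro: -2; S2 reads c1=4 → after 3×micro: 1 ⇒ (c0=2, c1=-2, c2=1)
macro 6: S0 reads c0=2 → after 1×micro: 0; S1 reads c2=1 → after 2×micro: 4; S2 reads c1=-2 → after 3×micro: 2 ⇒ (c0=0, c1=4, c2=2)
macro 7: S0 reads c0=0 → after 1×micro: 2; S1 reads c2=2 → after 2×micro: -2; S2 reads c1=4 → after 3×micro: 1 ⇒ (c0=2, c1=-2, c2=1)

S2 state at macro-step 5 = 1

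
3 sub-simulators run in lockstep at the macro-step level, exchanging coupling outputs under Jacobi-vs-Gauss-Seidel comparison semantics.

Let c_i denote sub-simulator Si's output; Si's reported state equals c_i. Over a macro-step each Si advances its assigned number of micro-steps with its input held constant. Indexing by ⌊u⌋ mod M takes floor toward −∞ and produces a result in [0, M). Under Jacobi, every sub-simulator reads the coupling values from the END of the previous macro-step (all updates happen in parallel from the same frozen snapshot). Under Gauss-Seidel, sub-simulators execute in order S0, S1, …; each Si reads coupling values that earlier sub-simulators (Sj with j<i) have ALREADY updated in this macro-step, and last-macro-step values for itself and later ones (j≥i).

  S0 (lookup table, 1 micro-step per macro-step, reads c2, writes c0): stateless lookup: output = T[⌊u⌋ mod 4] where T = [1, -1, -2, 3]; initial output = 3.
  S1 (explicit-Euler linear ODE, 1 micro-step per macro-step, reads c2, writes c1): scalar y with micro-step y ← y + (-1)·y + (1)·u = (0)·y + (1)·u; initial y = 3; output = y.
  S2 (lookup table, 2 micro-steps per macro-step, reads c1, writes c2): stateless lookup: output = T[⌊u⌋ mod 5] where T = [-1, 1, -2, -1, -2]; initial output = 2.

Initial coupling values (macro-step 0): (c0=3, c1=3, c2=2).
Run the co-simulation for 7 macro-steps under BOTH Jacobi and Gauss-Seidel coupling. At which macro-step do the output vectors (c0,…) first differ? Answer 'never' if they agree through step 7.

first divergence at macro-step: 1

[Jacobi] macro 1: S0 reads c2=2 → after 1×micro: -2; S1 reads c2=2 → after 1×micro: 2; S2 reads c1=3 → after 2×micro: -1 ⇒ (c0=-2, c1=2, c2=-1)
[Jacobi] macro 2: S0 reads c2=-1 → after 1×micro: 3; S1 reads c2=-1 → after 1×micro: -1; S2 reads c1=2 → after 2×micro: -2 ⇒ (c0=3, c1=-1, c2=-2)
[Jacobi] macro 3: S0 reads c2=-2 → after 1×micro: -2; S1 reads c2=-2 → after 1×micro: -2; S2 reads c1=-1 → after 2×micro: -2 ⇒ (c0=-2, c1=-2, c2=-2)
[Jacobi] macro 4: S0 reads c2=-2 → after 1×micro: -2; S1 reads c2=-2 → after 1×micro: -2; S2 reads c1=-2 → after 2×micro: -1 ⇒ (c0=-2, c1=-2, c2=-1)
[Jacobi] macro 5: S0 reads c2=-1 → after 1×micro: 3; S1 reads c2=-1 → after 1×micro: -1; S2 reads c1=-2 → after 2×micro: -1 ⇒ (c0=3, c1=-1, c2=-1)
[Jacobi] macro 6: S0 reads c2=-1 → after 1×micro: 3; S1 reads c2=-1 → after 1×micro: -1; S2 reads c1=-1 → after 2×micro: -2 ⇒ (c0=3, c1=-1, c2=-2)
[Jacobi] macro 7: S0 reads c2=-2 → after 1×micro: -2; S1 reads c2=-2 → after 1×micro: -2; S2 reads c1=-1 → after 2×micro: -2 ⇒ (c0=-2, c1=-2, c2=-2)
[Gauss-Seidel] macro 1: S0 reads c2=2 → after 1×micro: -2; S1 reads c2=2 → after 1×micro: 2; S2 reads c1=2 → after 2×micro: -2 ⇒ (c0=-2, c1=2, c2=-2)
[Gauss-Seidel] macro 2: S0 reads c2=-2 → after 1×micro: -2; S1 reads c2=-2 → after 1×micro: -2; S2 reads c1=-2 → after 2×micro: -1 ⇒ (c0=-2, c1=-2, c2=-1)
[Gauss-Seidel] macro 3: S0 reads c2=-1 → after 1×micro: 3; S1 reads c2=-1 → after 1×micro: -1; S2 reads c1=-1 → after 2×micro: -2 ⇒ (c0=3, c1=-1, c2=-2)
[Gauss-Seidel] macro 4: S0 reads c2=-2 → after 1×micro: -2; S1 reads c2=-2 → after 1×micro: -2; S2 reads c1=-2 → after 2×micro: -1 ⇒ (c0=-2, c1=-2, c2=-1)
[Gauss-Seidel] macro 5: S0 reads c2=-1 → after 1×micro: 3; S1 reads c2=-1 → after 1×micro: -1; S2 reads c1=-1 → after 2×micro: -2 ⇒ (c0=3, c1=-1, c2=-2)
[Gauss-Seidel] macro 6: S0 reads c2=-2 → after 1×micro: -2; S1 reads c2=-2 → after 1×micro: -2; S2 reads c1=-2 → after 2×micro: -1 ⇒ (c0=-2, c1=-2, c2=-1)
[Gauss-Seidel] macro 7: S0 reads c2=-1 → after 1×micro: 3; S1 reads c2=-1 → after 1×micro: -1; S2 reads c1=-1 → after 2×micro: -2 ⇒ (c0=3, c1=-1, c2=-2)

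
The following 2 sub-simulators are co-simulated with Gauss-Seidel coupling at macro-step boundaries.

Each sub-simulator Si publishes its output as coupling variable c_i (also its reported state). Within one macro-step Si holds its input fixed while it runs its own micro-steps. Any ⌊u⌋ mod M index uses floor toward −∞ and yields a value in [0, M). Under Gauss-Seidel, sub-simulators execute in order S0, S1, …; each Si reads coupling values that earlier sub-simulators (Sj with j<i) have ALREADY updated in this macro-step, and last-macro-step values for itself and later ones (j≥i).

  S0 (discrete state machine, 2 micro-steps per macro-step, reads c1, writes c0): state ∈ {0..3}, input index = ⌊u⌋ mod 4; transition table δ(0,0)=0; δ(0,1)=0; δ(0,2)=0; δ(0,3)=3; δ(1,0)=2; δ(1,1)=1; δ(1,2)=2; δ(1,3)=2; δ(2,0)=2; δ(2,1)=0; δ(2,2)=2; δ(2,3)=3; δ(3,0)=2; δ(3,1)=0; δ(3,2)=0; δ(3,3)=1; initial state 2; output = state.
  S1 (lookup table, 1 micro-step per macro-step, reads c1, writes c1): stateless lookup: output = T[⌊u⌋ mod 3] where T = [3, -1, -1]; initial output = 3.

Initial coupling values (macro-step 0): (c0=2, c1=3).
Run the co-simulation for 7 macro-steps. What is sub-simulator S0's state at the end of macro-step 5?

macro 1: S0 reads c1=3 → after 2×micro: 1; S1 reads c1=3 → after 1×micro: 3 ⇒ (c0=1, c1=3)
macro 2: S0 reads c1=3 → after 2×micro: 3; S1 reads c1=3 → after 1×micro: 3 ⇒ (c0=3, c1=3)
macro 3: S0 reads c1=3 → after 2×micro: 2; S1 reads c1=3 → after 1×micro: 3 ⇒ (c0=2, c1=3)
macro 4: S0 reads c1=3 → after 2×micro: 1; S1 reads c1=3 → after 1×micro: 3 ⇒ (c0=1, c1=3)
macro 5: S0 reads c1=3 → after 2×micro: 3; S1 reads c1=3 → after 1×micro: 3 ⇒ (c0=3, c1=3)
macro 6: S0 reads c1=3 → after 2×micro: 2; S1 reads c1=3 → after 1×micro: 3 ⇒ (c0=2, c1=3)
macro 7: S0 reads c1=3 → after 2×micro: 1; S1 reads c1=3 → after 1×micro: 3 ⇒ (c0=1, c1=3)

S0 state at macro-step 5 = 3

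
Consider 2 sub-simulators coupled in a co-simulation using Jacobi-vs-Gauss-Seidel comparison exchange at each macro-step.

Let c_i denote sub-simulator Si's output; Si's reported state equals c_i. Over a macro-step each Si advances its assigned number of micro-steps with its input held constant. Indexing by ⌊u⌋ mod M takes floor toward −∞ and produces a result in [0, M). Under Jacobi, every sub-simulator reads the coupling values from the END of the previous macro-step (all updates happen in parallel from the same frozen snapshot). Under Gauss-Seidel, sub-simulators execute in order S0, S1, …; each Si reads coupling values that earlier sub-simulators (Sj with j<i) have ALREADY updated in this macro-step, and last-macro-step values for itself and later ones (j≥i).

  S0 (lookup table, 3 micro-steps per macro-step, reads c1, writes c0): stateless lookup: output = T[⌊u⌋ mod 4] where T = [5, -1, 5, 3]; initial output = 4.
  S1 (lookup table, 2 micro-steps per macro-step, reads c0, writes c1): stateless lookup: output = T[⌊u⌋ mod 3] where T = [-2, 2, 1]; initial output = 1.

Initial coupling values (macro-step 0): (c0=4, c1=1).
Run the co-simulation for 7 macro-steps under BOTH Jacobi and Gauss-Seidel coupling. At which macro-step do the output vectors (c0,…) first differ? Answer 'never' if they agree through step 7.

[Jacobi] macro 1: S0 reads c1=1 → after 3×micro: -1; S1 reads c0=4 → after 2×micro: 2 ⇒ (c0=-1, c1=2)
[Jacobi] macro 2: S0 reads c1=2 → after 3×micro: 5; S1 reads c0=-1 → after 2×micro: 1 ⇒ (c0=5, c1=1)
[Jacobi] macro 3: S0 reads c1=1 → after 3×micro: -1; S1 reads c0=5 → after 2×micro: 1 ⇒ (c0=-1, c1=1)
[Jacobi] macro 4: S0 reads c1=1 → after 3×micro: -1; S1 reads c0=-1 → after 2×micro: 1 ⇒ (c0=-1, c1=1)
[Jacobi] macro 5: S0 reads c1=1 → after 3×micro: -1; S1 reads c0=-1 → after 2×micro: 1 ⇒ (c0=-1, c1=1)
[Jacobi] macro 6: S0 reads c1=1 → after 3×micro: -1; S1 reads c0=-1 → after 2×micro: 1 ⇒ (c0=-1, c1=1)
[Jacobi] macro 7: S0 reads c1=1 → after 3×micro: -1; S1 reads c0=-1 → after 2×micro: 1 ⇒ (c0=-1, c1=1)
[Gauss-Seidel] macro 1: S0 reads c1=1 → after 3×micro: -1; S1 reads c0=-1 → after 2×micro: 1 ⇒ (c0=-1, c1=1)
[Gauss-Seidel] macro 2: S0 reads c1=1 → after 3×micro: -1; S1 reads c0=-1 → after 2×micro: 1 ⇒ (c0=-1, c1=1)
[Gauss-Seidel] macro 3: S0 reads c1=1 → after 3×micro: -1; S1 reads c0=-1 → after 2×micro: 1 ⇒ (c0=-1, c1=1)
[Gauss-Seidel] macro 4: S0 reads c1=1 → after 3×micro: -1; S1 reads c0=-1 → after 2×micro: 1 ⇒ (c0=-1, c1=1)
[Gauss-Seidel] macro 5: S0 reads c1=1 → after 3×micro: -1; S1 reads c0=-1 → after 2×micro: 1 ⇒ (c0=-1, c1=1)
[Gauss-Seidel] macro 6: S0 reads c1=1 → after 3×micro: -1; S1 reads c0=-1 → after 2×micro: 1 ⇒ (c0=-1, c1=1)
[Gauss-Seidel] macro 7: S0 reads c1=1 → after 3×micro: -1; S1 reads c0=-1 → after 2×micro: 1 ⇒ (c0=-1, c1=1)

first divergence at macro-step: 1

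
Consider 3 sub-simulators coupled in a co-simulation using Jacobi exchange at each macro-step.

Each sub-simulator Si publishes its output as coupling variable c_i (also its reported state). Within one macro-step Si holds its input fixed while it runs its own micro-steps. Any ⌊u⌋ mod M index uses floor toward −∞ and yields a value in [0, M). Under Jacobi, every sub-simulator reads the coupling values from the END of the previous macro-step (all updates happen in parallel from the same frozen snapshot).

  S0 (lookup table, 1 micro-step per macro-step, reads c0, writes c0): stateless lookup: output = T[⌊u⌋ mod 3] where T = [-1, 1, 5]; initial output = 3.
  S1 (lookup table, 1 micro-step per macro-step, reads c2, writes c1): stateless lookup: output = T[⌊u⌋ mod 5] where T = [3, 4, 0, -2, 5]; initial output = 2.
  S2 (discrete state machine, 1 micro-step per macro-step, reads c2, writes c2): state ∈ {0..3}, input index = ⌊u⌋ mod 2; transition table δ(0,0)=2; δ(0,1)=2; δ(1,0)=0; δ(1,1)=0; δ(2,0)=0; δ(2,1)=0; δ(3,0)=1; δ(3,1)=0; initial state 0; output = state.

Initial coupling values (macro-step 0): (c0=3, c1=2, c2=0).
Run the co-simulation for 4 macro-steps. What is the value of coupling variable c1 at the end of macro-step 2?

c1 at macro-step 2 = 0

macro 1: S0 reads c0=3 → after 1×micro: -1; S1 reads c2=0 → after 1×micro: 3; S2 reads c2=0 → after 1×micro: 2 ⇒ (c0=-1, c1=3, c2=2)
macro 2: S0 reads c0=-1 → after 1×micro: 5; S1 reads c2=2 → after 1×micro: 0; S2 reads c2=2 → after 1×micro: 0 ⇒ (c0=5, c1=0, c2=0)
macro 3: S0 reads c0=5 → after 1×micro: 5; S1 reads c2=0 → after 1×micro: 3; S2 reads c2=0 → after 1×micro: 2 ⇒ (c0=5, c1=3, c2=2)
macro 4: S0 reads c0=5 → after 1×micro: 5; S1 reads c2=2 → after 1×micro: 0; S2 reads c2=2 → after 1×micro: 0 ⇒ (c0=5, c1=0, c2=0)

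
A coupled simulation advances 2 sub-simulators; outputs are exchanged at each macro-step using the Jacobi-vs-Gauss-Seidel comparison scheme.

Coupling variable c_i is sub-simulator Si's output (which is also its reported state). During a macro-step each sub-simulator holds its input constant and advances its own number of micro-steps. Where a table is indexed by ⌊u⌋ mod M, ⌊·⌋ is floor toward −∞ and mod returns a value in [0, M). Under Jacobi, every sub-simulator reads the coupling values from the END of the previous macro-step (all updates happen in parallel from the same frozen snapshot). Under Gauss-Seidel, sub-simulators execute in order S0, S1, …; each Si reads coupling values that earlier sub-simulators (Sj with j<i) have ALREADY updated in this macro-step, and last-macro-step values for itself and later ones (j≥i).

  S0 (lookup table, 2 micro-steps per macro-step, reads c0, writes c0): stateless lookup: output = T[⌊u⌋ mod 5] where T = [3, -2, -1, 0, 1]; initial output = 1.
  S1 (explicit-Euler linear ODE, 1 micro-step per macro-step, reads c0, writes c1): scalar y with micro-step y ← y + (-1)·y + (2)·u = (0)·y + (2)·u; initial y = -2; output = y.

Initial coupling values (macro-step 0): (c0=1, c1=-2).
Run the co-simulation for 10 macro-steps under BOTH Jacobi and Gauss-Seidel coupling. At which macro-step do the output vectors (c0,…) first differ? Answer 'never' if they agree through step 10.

first divergence at macro-step: 1

[Jacobi] macro 1: S0 reads c0=1 → after 2×micro: -2; S1 reads c0=1 → after 1×micro: 2 ⇒ (c0=-2, c1=2)
[Jacobi] macro 2: S0 reads c0=-2 → after 2×micro: 0; S1 reads c0=-2 → after 1×micro: -4 ⇒ (c0=0, c1=-4)
[Jacobi] macro 3: S0 reads c0=0 → after 2×micro: 3; S1 reads c0=0 → after 1×micro: 0 ⇒ (c0=3, c1=0)
[Jacobi] macro 4: S0 reads c0=3 → after 2×micro: 0; S1 reads c0=3 → after 1×micro: 6 ⇒ (c0=0, c1=6)
[Jacobi] macro 5: S0 reads c0=0 → after 2×micro: 3; S1 reads c0=0 → after 1×micro: 0 ⇒ (c0=3, c1=0)
[Jacobi] macro 6: S0 reads c0=3 → after 2×micro: 0; S1 reads c0=3 → after 1×micro: 6 ⇒ (c0=0, c1=6)
[Jacobi] macro 7: S0 reads c0=0 → after 2×micro: 3; S1 reads c0=0 → after 1×micro: 0 ⇒ (c0=3, c1=0)
[Jacobi] macro 8: S0 reads c0=3 → after 2×micro: 0; S1 reads c0=3 → after 1×micro: 6 ⇒ (c0=0, c1=6)
[Jacobi] macro 9: S0 reads c0=0 → after 2×micro: 3; S1 reads c0=0 → after 1×micro: 0 ⇒ (c0=3, c1=0)
[Jacobi] macro 10: S0 reads c0=3 → after 2×micro: 0; S1 reads c0=3 → after 1×micro: 6 ⇒ (c0=0, c1=6)
[Gauss-Seidel] macro 1: S0 reads c0=1 → after 2×micro: -2; S1 reads c0=-2 → after 1×micro: -4 ⇒ (c0=-2, c1=-4)
[Gauss-Seidel] macro 2: S0 reads c0=-2 → after 2×micro: 0; S1 reads c0=0 → after 1×micro: 0 ⇒ (c0=0, c1=0)
[Gauss-Seidel] macro 3: S0 reads c0=0 → after 2×micro: 3; S1 reads c0=3 → after 1×micro: 6 ⇒ (c0=3, c1=6)
[Gauss-Seidel] macro 4: S0 reads c0=3 → after 2×micro: 0; S1 reads c0=0 → after 1×micro: 0 ⇒ (c0=0, c1=0)
[Gauss-Seidel] macro 5: S0 reads c0=0 → after 2×micro: 3; S1 reads c0=3 → after 1×micro: 6 ⇒ (c0=3, c1=6)
[Gauss-Seidel] macro 6: S0 reads c0=3 → after 2×micro: 0; S1 reads c0=0 → after 1×micro: 0 ⇒ (c0=0, c1=0)
[Gauss-Seidel] macro 7: S0 reads c0=0 → after 2×micro: 3; S1 reads c0=3 → after 1×micro: 6 ⇒ (c0=3, c1=6)
[Gauss-Seidel] macro 8: S0 reads c0=3 → after 2×micro: 0; S1 reads c0=0 → after 1×micro: 0 ⇒ (c0=0, c1=0)
[Gauss-Seidel] macro 9: S0 reads c0=0 → after 2×micro: 3; S1 reads c0=3 → after 1×micro: 6 ⇒ (c0=3, c1=6)
[Gauss-Seidel] macro 10: S0 reads c0=3 → after 2×micro: 0; S1 reads c0=0 → after 1×micro: 0 ⇒ (c0=0, c1=0)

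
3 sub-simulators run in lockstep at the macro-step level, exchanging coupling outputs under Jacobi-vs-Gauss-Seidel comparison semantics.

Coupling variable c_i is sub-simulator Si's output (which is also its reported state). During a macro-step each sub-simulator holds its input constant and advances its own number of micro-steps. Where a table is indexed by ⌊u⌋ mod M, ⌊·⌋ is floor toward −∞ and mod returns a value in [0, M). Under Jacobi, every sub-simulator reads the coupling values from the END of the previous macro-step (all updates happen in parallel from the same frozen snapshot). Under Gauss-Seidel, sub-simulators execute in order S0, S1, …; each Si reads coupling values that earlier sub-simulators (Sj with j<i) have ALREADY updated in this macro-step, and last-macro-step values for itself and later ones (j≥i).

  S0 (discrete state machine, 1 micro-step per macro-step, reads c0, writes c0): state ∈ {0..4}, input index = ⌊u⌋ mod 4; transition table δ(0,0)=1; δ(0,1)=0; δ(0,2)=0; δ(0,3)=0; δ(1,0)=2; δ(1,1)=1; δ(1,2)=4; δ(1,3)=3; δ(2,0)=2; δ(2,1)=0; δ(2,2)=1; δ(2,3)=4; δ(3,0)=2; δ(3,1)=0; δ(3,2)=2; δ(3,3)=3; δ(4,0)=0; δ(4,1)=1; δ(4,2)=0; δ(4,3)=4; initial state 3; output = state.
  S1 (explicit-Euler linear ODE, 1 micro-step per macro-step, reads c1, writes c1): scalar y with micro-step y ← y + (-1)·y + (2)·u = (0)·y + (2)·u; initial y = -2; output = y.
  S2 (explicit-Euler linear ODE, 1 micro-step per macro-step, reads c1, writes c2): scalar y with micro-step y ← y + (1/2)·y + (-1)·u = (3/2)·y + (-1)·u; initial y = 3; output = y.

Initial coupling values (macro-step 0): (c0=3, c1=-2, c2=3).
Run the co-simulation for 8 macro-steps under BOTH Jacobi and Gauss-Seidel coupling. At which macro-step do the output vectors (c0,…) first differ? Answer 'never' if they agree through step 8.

[Jacobi] macro 1: S0 reads c0=3 → after 1×micro: 3; S1 reads c1=-2 → after 1×micro: -4; S2 reads c1=-2 → after 1×micro: 13/2 ⇒ (c0=3, c1=-4, c2=13/2)
[Jacobi] macro 2: S0 reads c0=3 → after 1×micro: 3; S1 reads c1=-4 → after 1×micro: -8; S2 reads c1=-4 → after 1×micro: 55/4 ⇒ (c0=3, c1=-8, c2=55/4)
[Jacobi] macro 3: S0 reads c0=3 → after 1×micro: 3; S1 reads c1=-8 → after 1×micro: -16; S2 reads c1=-8 → after 1×micro: 229/8 ⇒ (c0=3, c1=-16, c2=229/8)
[Jacobi] macro 4: S0 reads c0=3 → after 1×micro: 3; S1 reads c1=-16 → after 1×micro: -32; S2 reads c1=-16 → after 1×micro: 943/16 ⇒ (c0=3, c1=-32, c2=943/16)
[Jacobi] macro 5: S0 reads c0=3 → after 1×micro: 3; S1 reads c1=-32 → after 1×micro: -64; S2 reads c1=-32 → after 1×micro: 3853/32 ⇒ (c0=3, c1=-64, c2=3853/32)
[Jacobi] macro 6: S0 reads c0=3 → after 1×micro: 3; S1 reads c1=-64 → after 1×micro: -128; S2 reads c1=-64 → after 1×micro: 15655/64 ⇒ (c0=3, c1=-128, c2=15655/64)
[Jacobi] macro 7: S0 reads c0=3 → after 1×micro: 3; S1 reads c1=-128 → after 1×micro: -256; S2 reads c1=-128 → after 1×micro: 63349/128 ⇒ (c0=3, c1=-256, c2=63349/128)
[Jacobi] macro 8: S0 reads c0=3 → after 1×micro: 3; S1 reads c1=-256 → after 1×micro: -512; S2 reads c1=-256 → after 1×micro: 255583/256 ⇒ (c0=3, c1=-512, c2=255583/256)
[Gauss-Seidel] macro 1: S0 reads c0=3 → after 1×micro: 3; S1 reads c1=-2 → after 1×micro: -4; S2 reads c1=-4 → after 1×micro: 17/2 ⇒ (c0=3, c1=-4, c2=17/2)
[Gauss-Seidel] macro 2: S0 reads c0=3 → after 1×micro: 3; S1 reads c1=-4 → after 1×micro: -8; S2 reads c1=-8 → after 1×micro: 83/4 ⇒ (c0=3, c1=-8, c2=83/4)
[Gauss-Seidel] macro 3: S0 reads c0=3 → after 1×micro: 3; S1 reads c1=-8 → after 1×micro: -16; S2 reads c1=-16 → after 1×micro: 377/8 ⇒ (c0=3, c1=-16, c2=377/8)
[Gauss-Seidel] macro 4: S0 reads c0=3 → after 1×micro: 3; S1 reads c1=-16 → after 1×micro: -32; S2 reads c1=-32 → after 1×micro: 1643/16 ⇒ (c0=3, c1=-32, c2=1643/16)
[Gauss-Seidel] macro 5: S0 reads c0=3 → after 1×micro: 3; S1 reads c1=-32 → after 1×micro: -64; S2 reads c1=-64 → after 1×micro: 6977/32 ⇒ (c0=3, c1=-64, c2=6977/32)
[Gauss-Seidel] macro 6: S0 reads c0=3 → after 1×micro: 3; S1 reads c1=-64 → after 1×micro: -128; S2 reads c1=-128 → after 1×micro: 29123/64 ⇒ (c0=3, c1=-128, c2=29123/64)
[Gauss-Seidel] macro 7: S0 reads c0=3 → after 1×micro: 3; S1 reads c1=-128 → after 1×micro: -256; S2 reads c1=-256 → after 1×micro: 120137/128 ⇒ (c0=3, c1=-256, c2=120137/128)
[Gauss-Seidel] macro 8: S0 reads c0=3 → after 1×micro: 3; S1 reads c1=-256 → after 1×micro: -512; S2 reads c1=-512 → after 1×micro: 491483/256 ⇒ (c0=3, c1=-512, c2=491483/256)

first divergence at macro-step: 1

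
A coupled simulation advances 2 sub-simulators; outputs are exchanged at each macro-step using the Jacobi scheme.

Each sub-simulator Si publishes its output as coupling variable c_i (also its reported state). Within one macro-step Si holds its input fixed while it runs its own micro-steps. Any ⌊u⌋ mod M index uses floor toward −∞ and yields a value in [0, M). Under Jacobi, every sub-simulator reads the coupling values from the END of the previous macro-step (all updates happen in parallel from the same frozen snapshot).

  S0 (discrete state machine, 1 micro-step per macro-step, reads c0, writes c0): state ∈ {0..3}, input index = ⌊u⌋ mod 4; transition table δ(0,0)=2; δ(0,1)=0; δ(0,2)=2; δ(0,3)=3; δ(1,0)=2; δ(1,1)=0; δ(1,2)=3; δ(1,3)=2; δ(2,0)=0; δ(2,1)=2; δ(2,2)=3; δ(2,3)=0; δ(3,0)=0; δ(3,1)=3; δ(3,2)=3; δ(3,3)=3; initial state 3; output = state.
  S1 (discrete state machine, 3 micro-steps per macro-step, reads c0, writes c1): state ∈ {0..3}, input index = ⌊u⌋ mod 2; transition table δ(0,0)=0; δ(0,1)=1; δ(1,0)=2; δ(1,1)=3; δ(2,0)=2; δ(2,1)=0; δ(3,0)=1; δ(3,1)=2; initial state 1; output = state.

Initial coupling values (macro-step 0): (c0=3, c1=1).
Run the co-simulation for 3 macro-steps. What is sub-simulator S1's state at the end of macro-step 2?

macro 1: S0 reads c0=3 → after 1×micro: 3; S1 reads c0=3 → after 3×micro: 0 ⇒ (c0=3, c1=0)
macro 2: S0 reads c0=3 → after 1×micro: 3; S1 reads c0=3 → after 3×micro: 2 ⇒ (c0=3, c1=2)
macro 3: S0 reads c0=3 → after 1×micro: 3; S1 reads c0=3 → after 3×micro: 3 ⇒ (c0=3, c1=3)

S1 state at macro-step 2 = 2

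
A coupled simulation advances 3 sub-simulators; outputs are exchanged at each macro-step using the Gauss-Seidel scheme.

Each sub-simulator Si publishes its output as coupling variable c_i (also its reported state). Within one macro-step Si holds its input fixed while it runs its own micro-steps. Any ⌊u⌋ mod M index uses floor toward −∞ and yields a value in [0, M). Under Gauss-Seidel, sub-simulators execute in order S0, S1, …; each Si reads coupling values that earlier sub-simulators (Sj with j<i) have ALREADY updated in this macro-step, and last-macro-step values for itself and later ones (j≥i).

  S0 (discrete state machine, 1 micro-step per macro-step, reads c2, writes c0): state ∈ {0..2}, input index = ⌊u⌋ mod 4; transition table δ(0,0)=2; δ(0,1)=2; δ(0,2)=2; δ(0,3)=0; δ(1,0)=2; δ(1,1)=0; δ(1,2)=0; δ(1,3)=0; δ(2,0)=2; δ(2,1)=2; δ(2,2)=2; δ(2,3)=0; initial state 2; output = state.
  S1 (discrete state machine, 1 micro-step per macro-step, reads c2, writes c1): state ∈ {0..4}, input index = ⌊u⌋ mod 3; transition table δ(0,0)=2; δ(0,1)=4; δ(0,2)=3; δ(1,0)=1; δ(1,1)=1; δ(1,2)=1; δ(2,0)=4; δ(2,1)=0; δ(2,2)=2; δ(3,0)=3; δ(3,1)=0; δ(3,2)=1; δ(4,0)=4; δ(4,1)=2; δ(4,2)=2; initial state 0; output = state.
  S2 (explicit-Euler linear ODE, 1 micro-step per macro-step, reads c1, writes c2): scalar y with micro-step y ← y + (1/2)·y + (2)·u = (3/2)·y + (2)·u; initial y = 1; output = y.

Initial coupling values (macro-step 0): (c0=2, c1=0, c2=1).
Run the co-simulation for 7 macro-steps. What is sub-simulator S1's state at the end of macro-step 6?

S1 state at macro-step 6 = 3

macro 1: S0 reads c2=1 → after 1×micro: 2; S1 reads c2=1 → after 1×micro: 4; S2 reads c1=4 → after 1×micro: 19/2 ⇒ (c0=2, c1=4, c2=19/2)
macro 2: S0 reads c2=19/2 → after 1×micro: 2; S1 reads c2=19/2 → after 1×micro: 4; S2 reads c1=4 → after 1×micro: 89/4 ⇒ (c0=2, c1=4, c2=89/4)
macro 3: S0 reads c2=89/4 → after 1×micro: 2; S1 reads c2=89/4 → after 1×micro: 2; S2 reads c1=2 → after 1×micro: 299/8 ⇒ (c0=2, c1=2, c2=299/8)
macro 4: S0 reads c2=299/8 → after 1×micro: 2; S1 reads c2=299/8 → after 1×micro: 0; S2 reads c1=0 → after 1×micro: 897/16 ⇒ (c0=2, c1=0, c2=897/16)
macro 5: S0 reads c2=897/16 → after 1×micro: 2; S1 reads c2=897/16 → after 1×micro: 3; S2 reads c1=3 → after 1×micro: 2883/32 ⇒ (c0=2, c1=3, c2=2883/32)
macro 6: S0 reads c2=2883/32 → after 1×micro: 2; S1 reads c2=2883/32 → after 1×micro: 3; S2 reads c1=3 → after 1×micro: 9033/64 ⇒ (c0=2, c1=3, c2=9033/64)
macro 7: S0 reads c2=9033/64 → after 1×micro: 2; S1 reads c2=9033/64 → after 1×micro: 3; S2 reads c1=3 → after 1×micro: 27867/128 ⇒ (c0=2, c1=3, c2=27867/128)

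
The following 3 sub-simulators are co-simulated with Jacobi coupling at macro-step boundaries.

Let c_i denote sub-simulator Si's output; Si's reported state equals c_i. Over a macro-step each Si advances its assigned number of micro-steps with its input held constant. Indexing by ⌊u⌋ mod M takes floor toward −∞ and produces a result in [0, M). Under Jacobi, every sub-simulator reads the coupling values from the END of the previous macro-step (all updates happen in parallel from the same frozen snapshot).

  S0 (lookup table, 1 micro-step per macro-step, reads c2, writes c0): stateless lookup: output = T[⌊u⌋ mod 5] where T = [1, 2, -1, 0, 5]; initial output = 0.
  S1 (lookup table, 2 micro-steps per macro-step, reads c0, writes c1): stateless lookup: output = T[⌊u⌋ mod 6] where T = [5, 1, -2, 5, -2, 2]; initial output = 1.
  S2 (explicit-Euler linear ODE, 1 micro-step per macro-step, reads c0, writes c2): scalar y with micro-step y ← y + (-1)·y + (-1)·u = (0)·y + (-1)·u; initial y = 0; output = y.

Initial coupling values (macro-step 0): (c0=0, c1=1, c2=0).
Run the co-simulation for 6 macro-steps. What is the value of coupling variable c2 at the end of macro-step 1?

macro 1: S0 reads c2=0 → after 1×micro: 1; S1 reads c0=0 → after 2×micro: 5; S2 reads c0=0 → after 1×micro: 0 ⇒ (c0=1, c1=5, c2=0)
macro 2: S0 reads c2=0 → after 1×micro: 1; S1 reads c0=1 → after 2×micro: 1; S2 reads c0=1 → after 1×micro: -1 ⇒ (c0=1, c1=1, c2=-1)
macro 3: S0 reads c2=-1 → after 1×micro: 5; S1 reads c0=1 → after 2×micro: 1; S2 reads c0=1 → after 1×micro: -1 ⇒ (c0=5, c1=1, c2=-1)
macro 4: S0 reads c2=-1 → after 1×micro: 5; S1 reads c0=5 → after 2×micro: 2; S2 reads c0=5 → after 1×micro: -5 ⇒ (c0=5, c1=2, c2=-5)
macro 5: S0 reads c2=-5 → after 1×micro: 1; S1 reads c0=5 → after 2×micro: 2; S2 reads c0=5 → after 1×micro: -5 ⇒ (c0=1, c1=2, c2=-5)
macro 6: S0 reads c2=-5 → after 1×micro: 1; S1 reads c0=1 → after 2×micro: 1; S2 reads c0=1 → after 1×micro: -1 ⇒ (c0=1, c1=1, c2=-1)

c2 at macro-step 1 = 0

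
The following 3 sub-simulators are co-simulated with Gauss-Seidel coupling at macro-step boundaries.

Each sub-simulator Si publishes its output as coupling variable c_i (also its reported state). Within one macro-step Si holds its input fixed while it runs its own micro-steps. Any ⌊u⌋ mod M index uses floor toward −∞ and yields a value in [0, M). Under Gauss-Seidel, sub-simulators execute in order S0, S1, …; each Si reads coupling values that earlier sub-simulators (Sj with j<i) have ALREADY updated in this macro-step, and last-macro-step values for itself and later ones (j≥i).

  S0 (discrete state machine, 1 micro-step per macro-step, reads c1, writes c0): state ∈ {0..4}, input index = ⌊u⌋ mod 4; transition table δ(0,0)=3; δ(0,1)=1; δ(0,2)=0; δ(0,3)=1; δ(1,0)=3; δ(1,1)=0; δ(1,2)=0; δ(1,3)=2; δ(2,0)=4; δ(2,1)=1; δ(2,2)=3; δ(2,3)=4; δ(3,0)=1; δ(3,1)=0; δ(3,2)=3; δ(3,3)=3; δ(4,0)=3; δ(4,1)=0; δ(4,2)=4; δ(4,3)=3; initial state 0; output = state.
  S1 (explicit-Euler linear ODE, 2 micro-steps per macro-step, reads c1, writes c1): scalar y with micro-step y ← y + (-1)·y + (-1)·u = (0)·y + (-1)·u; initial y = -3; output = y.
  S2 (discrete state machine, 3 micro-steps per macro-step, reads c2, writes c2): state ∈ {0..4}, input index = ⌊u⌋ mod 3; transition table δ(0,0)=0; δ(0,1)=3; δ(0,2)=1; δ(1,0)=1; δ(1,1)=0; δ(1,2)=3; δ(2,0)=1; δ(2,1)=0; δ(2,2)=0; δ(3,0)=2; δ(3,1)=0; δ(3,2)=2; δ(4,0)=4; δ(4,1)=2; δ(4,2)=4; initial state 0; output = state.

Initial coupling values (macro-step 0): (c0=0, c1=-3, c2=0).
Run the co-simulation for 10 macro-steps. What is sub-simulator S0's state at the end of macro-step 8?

S0 state at macro-step 8 = 2

macro 1: S0 reads c1=-3 → after 1×micro: 1; S1 reads c1=-3 → after 2×micro: 3; S2 reads c2=0 → after 3×micro: 0 ⇒ (c0=1, c1=3, c2=0)
macro 2: S0 reads c1=3 → after 1×micro: 2; S1 reads c1=3 → after 2×micro: -3; S2 reads c2=0 → after 3×micro: 0 ⇒ (c0=2, c1=-3, c2=0)
macro 3: S0 reads c1=-3 → after 1×micro: 1; S1 reads c1=-3 → after 2×micro: 3; S2 reads c2=0 → after 3×micro: 0 ⇒ (c0=1, c1=3, c2=0)
macro 4: S0 reads c1=3 → after 1×micro: 2; S1 reads c1=3 → after 2×micro: -3; S2 reads c2=0 → after 3×micro: 0 ⇒ (c0=2, c1=-3, c2=0)
macro 5: S0 reads c1=-3 → after 1×micro: 1; S1 reads c1=-3 → after 2×micro: 3; S2 reads c2=0 → after 3×micro: 0 ⇒ (c0=1, c1=3, c2=0)
macro 6: S0 reads c1=3 → after 1×micro: 2; S1 reads c1=3 → after 2×micro: -3; S2 reads c2=0 → after 3×micro: 0 ⇒ (c0=2, c1=-3, c2=0)
macro 7: S0 reads c1=-3 → after 1×micro: 1; S1 reads c1=-3 → after 2×micro: 3; S2 reads c2=0 → after 3×micro: 0 ⇒ (c0=1, c1=3, c2=0)
macro 8: S0 reads c1=3 → after 1×micro: 2; S1 reads c1=3 → after 2×micro: -3; S2 reads c2=0 → after 3×micro: 0 ⇒ (c0=2, c1=-3, c2=0)
macro 9: S0 reads c1=-3 → after 1×micro: 1; S1 reads c1=-3 → after 2×micro: 3; S2 reads c2=0 → after 3×micro: 0 ⇒ (c0=1, c1=3, c2=0)
macro 10: S0 reads c1=3 → after 1×micro: 2; S1 reads c1=3 → after 2×micro: -3; S2 reads c2=0 → after 3×micro: 0 ⇒ (c0=2, c1=-3, c2=0)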